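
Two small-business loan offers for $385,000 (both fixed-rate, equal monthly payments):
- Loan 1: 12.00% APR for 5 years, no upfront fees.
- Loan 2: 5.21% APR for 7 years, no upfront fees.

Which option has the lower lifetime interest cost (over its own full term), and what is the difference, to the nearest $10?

Loan 1: at 12.00% the monthly rate is 0.0100000, so the payment is 385,000 × 0.0100000 / (1 − 1.0100000^−60) = $8,564.11.
Total interest on Loan 1 = 60 × $8,564.11 − $385,000 = $128,846.60.
Loan 2: monthly rate = 5.21%/12 = 0.0043417; payment = 385,000 × 0.0043417 / (1 − (1+0.0043417)^−84) = $5,479.63.
Total interest on Loan 2 = 84 × $5,479.63 − $385,000 = $75,288.92.
Loan 2 is lower by $53,557.68.

Loan 2 by $53,560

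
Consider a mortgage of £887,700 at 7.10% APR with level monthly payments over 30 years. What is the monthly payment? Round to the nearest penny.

£5,965.63

At 7.10% the monthly rate is 0.0059167, so the payment is 887,700 × 0.0059167 / (1 − 1.0059167^−360) = £5,965.63.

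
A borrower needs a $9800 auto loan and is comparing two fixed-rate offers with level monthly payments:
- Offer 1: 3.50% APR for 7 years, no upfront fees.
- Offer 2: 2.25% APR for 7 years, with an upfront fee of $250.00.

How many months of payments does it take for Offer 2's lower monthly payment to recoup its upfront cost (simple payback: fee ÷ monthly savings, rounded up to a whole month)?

Offer 1: monthly rate = 3.5%/12 = 0.0029167; payment = 9,800 × 0.0029167 / (1 − (1+0.0029167)^−84) = $131.71.
Offer 2: monthly rate = 2.25%/12 = 0.0018750; payment = 9,800 × 0.0018750 / (1 − (1+0.0018750)^−84) = $126.20.
Monthly savings = $131.71 − $126.20 = $5.51.
Break-even = $250.00 / $5.51 = 45.37 → 46 months.

46 months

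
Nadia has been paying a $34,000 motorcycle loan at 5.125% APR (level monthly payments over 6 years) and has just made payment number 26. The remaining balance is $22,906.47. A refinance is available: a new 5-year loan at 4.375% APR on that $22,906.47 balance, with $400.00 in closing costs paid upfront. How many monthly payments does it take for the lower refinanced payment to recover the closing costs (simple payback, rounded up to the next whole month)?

4 months

Current payment = 34,000 × 5.125%/12 / (1 − (1+0.0042708)^−72) = $549.54.
Refinanced payment = 22,906.47 × 0.0036458 / (1 − (1+0.0036458)^−60) = $425.75.
Monthly savings = $549.54 − $425.75 = $123.79.
Break-even = $400.00 / $123.79 = 3.23 → 4 months.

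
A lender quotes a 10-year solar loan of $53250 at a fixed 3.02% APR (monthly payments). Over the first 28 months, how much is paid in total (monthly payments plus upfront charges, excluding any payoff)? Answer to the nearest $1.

Monthly rate = 3.02%/12 = 0.0025167; payment = 53,250 × 0.0025167 / (1 − (1+0.0025167)^−120) = $514.68.
Total outlay = 28 × $514.68 = $14,411.04.

$14,411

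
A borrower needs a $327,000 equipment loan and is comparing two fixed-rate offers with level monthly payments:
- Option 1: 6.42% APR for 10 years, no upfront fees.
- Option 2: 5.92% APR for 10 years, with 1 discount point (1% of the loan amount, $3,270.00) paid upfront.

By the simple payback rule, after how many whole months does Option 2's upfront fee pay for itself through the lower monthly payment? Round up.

Option 1: at 6.42% the monthly rate is 0.0053500, so the payment is 327,000 × 0.0053500 / (1 − 1.0053500^−120) = $3,699.72.
Option 2: at 5.92% the monthly rate is 0.0049333, so the payment is 327,000 × 0.0049333 / (1 − 1.0049333^−120) = $3,617.25.
Monthly savings = $3,699.72 − $3,617.25 = $82.47.
Break-even = $3,270.00 / $82.47 = 39.65 → 40 months.

40 months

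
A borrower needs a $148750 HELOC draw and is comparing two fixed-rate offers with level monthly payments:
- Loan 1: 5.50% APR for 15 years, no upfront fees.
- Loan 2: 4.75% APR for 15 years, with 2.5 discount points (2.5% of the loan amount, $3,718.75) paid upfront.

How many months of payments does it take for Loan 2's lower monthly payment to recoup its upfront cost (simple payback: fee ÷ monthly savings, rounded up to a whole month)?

Loan 1: monthly rate = 5.5%/12 = 0.0045833; payment = 148,750 × 0.0045833 / (1 − (1+0.0045833)^−180) = $1,215.41.
Loan 2: monthly rate = 4.75%/12 = 0.0039583; payment = 148,750 × 0.0039583 / (1 − (1+0.0039583)^−180) = $1,157.02.
Monthly savings = $1,215.41 − $1,157.02 = $58.39.
Break-even = $3,718.75 / $58.39 = 63.69 → 64 months.

64 months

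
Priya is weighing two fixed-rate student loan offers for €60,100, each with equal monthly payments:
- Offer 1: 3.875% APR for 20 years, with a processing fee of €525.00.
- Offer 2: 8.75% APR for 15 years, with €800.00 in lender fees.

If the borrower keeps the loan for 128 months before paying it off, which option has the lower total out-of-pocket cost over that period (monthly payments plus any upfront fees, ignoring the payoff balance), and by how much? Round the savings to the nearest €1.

Offer 1 by €31,049

Offer 1: at 3.875% the monthly rate is 0.0032292, so the payment is 60,100 × 0.0032292 / (1 − 1.0032292^−240) = €360.25.
Offer 2: at 8.75% the monthly rate is 0.0072917, so the payment is 60,100 × 0.0072917 / (1 − 1.0072917^−180) = €600.67.
Over 128 months: Offer 1 costs 128 × €360.25 + €525.00 = €46,637.00; Offer 2 costs 128 × €600.67 + €800.00 = €77,685.76.
Offer 1 is cheaper by €77,685.76 − €46,637.00 = €31,048.76.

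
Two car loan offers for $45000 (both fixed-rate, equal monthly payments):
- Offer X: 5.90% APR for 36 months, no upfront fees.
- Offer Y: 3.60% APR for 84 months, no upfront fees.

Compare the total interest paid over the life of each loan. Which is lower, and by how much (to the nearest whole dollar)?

Offer X by $1,765

Offer X: monthly rate = 5.9%/12 = 0.0049167; payment = 45,000 × 0.0049167 / (1 − (1+0.0049167)^−36) = $1,366.95.
Total interest on Offer X = 36 × $1,366.95 − $45,000 = $4,210.20.
Offer Y: monthly rate = 3.6%/12 = 0.0030000; payment = 45,000 × 0.0030000 / (1 − (1+0.0030000)^−84) = $606.85.
Total interest on Offer Y = 84 × $606.85 − $45,000 = $5,975.40.
Offer X is lower by $1,765.20.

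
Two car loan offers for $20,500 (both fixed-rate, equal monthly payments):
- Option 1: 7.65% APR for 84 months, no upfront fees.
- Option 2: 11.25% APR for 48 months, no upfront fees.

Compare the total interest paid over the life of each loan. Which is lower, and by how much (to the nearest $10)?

Option 2 by $990

Option 1: monthly rate = 7.65%/12 = 0.0063750; payment = 20,500 × 0.0063750 / (1 − (1+0.0063750)^−84) = $315.95.
Total interest on Option 1 = 84 × $315.95 − $20,500 = $6,039.80.
Option 2: monthly rate = 11.25%/12 = 0.0093750; payment = 20,500 × 0.0093750 / (1 − (1+0.0093750)^−48) = $532.33.
Total interest on Option 2 = 48 × $532.33 − $20,500 = $5,051.84.
Option 2 is lower by $987.96.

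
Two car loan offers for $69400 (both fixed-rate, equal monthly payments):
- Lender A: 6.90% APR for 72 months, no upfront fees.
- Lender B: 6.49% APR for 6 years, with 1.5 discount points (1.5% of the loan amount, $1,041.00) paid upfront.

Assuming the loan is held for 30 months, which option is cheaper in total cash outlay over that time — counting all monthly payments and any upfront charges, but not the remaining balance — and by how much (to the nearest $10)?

Lender A: monthly rate = 6.9%/12 = 0.0057500; payment = 69,400 × 0.0057500 / (1 − (1+0.0057500)^−72) = $1,179.87.
Lender B: at 6.49% the monthly rate is 0.0054083, so the payment is 69,400 × 0.0054083 / (1 − 1.0054083^−72) = $1,166.28.
Over 30 months: Lender A costs 30 × $1,179.87 = $35,396.10; Lender B costs 30 × $1,166.28 + $1,041.00 = $36,029.40.
Lender A is cheaper by $36,029.40 − $35,396.10 = $633.30.

Lender A by $630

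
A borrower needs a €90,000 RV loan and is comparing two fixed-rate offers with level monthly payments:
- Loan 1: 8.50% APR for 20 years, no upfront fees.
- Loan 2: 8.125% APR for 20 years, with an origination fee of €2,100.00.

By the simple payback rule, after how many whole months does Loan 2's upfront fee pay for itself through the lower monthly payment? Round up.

99 months

Loan 1: monthly rate = 8.5%/12 = 0.0070833; payment = 90,000 × 0.0070833 / (1 − (1+0.0070833)^−240) = €781.04.
Loan 2: monthly rate = 8.125%/12 = 0.0067708; payment = 90,000 × 0.0067708 / (1 − (1+0.0067708)^−240) = €759.81.
Monthly savings = €781.04 − €759.81 = €21.23.
Break-even = €2,100.00 / €21.23 = 98.92 → 99 months.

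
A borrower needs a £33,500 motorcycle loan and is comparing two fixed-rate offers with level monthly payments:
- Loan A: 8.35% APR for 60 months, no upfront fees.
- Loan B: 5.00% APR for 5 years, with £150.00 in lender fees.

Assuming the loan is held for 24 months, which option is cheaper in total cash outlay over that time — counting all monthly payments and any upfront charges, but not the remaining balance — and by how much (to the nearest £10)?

Loan A: monthly rate = 8.35%/12 = 0.0069583; payment = 33,500 × 0.0069583 / (1 − (1+0.0069583)^−60) = £684.88.
Loan B: monthly rate = 5%/12 = 0.0041667; payment = 33,500 × 0.0041667 / (1 − (1+0.0041667)^−60) = £632.19.
Over 24 months: Loan A costs 24 × £684.88 = £16,437.12; Loan B costs 24 × £632.19 + £150.00 = £15,322.56.
Loan B is cheaper by £16,437.12 − £15,322.56 = £1,114.56.

Loan B by £1,110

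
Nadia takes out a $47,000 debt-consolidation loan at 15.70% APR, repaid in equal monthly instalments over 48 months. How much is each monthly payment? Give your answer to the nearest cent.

$1,324.78

Monthly rate = 15.7%/12 = 0.0130833; payment = 47,000 × 0.0130833 / (1 − (1+0.0130833)^−48) = $1,324.78.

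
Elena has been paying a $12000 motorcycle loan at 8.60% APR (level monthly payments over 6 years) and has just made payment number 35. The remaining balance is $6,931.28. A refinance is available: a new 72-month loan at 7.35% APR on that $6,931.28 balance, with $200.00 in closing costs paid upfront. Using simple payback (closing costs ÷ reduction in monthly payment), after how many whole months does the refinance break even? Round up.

Current payment = 12,000 × 8.6%/12 / (1 − (1+0.0071667)^−72) = $213.93.
Refinanced payment = 6,931.28 × 0.0061250 / (1 − (1+0.0061250)^−72) = $119.34.
Monthly savings = $213.93 − $119.34 = $94.59.
Break-even = $200.00 / $94.59 = 2.11 → 3 months.

3 months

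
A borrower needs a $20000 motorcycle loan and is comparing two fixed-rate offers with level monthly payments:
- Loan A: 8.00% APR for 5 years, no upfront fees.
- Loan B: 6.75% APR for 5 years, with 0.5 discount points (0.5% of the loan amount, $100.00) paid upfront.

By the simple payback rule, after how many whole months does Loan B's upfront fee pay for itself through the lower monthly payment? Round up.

9 months

Loan A: at 8.00% the monthly rate is 0.0066667, so the payment is 20,000 × 0.0066667 / (1 − 1.0066667^−60) = $405.53.
Loan B: at 6.75% the monthly rate is 0.0056250, so the payment is 20,000 × 0.0056250 / (1 − 1.0056250^−60) = $393.67.
Monthly savings = $405.53 − $393.67 = $11.86.
Break-even = $100.00 / $11.86 = 8.43 → 9 months.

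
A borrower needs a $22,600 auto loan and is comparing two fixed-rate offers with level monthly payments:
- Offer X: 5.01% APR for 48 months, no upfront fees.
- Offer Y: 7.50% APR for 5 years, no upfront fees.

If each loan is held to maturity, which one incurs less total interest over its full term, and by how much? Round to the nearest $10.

Offer X by $2,180

Offer X: at 5.01% the monthly rate is 0.0041750, so the payment is 22,600 × 0.0041750 / (1 − 1.0041750^−48) = $520.56.
Total interest on Offer X = 48 × $520.56 − $22,600 = $2,386.88.
Offer Y: monthly rate = 7.5%/12 = 0.0062500; payment = 22,600 × 0.0062500 / (1 − (1+0.0062500)^−60) = $452.86.
Total interest on Offer Y = 60 × $452.86 − $22,600 = $4,571.60.
Offer X is lower by $2,184.72.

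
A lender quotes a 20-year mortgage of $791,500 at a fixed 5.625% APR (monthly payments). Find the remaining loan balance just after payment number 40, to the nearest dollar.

$712,927

With monthly rate i = 5.625%/12 = 0.0046875, the balance after k of n payments is P · [(1+i)^n − (1+i)^k] / [(1+i)^n − 1].
(1+0.0046875)^240 = 3.07213111 and (1+0.0046875)^40 = 1.20570193, so the balance is 791,500 × (3.07213111 − 1.20570193) / (3.07213111 − 1) = $712,927.23.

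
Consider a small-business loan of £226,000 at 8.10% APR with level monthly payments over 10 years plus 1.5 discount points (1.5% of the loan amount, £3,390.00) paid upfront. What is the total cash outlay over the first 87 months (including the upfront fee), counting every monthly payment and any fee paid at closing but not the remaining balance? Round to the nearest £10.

Monthly rate = 8.1%/12 = 0.0067500; payment = 226,000 × 0.0067500 / (1 − (1+0.0067500)^−120) = £2,753.96.
Total outlay = 87 × £2,753.96 + £3,390.00 = £242,984.52.

£242,980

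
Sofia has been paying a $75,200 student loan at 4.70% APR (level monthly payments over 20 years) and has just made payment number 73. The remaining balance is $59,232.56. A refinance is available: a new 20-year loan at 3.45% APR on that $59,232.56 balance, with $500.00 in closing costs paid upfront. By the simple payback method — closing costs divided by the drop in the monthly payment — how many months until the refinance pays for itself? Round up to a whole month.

Current payment = 75,200 × 4.7%/12 / (1 − (1+0.0039167)^−240) = $483.91.
Refinanced payment = 59,232.56 × 0.0028750 / (1 − (1+0.0028750)^−240) = $342.01.
Monthly savings = $483.91 − $342.01 = $141.90.
Break-even = $500.00 / $141.90 = 3.52 → 4 months.

4 months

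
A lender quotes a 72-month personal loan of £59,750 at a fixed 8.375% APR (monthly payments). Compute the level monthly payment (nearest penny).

At 8.375% the monthly rate is 0.0069792, so the payment is 59,750 × 0.0069792 / (1 − 1.0069792^−72) = £1,058.59.

£1,058.59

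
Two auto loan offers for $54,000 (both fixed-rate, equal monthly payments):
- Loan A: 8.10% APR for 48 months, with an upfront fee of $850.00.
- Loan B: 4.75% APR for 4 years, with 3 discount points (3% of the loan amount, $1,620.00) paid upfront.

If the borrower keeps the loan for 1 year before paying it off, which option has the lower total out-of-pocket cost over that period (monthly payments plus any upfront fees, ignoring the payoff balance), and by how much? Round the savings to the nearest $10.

Loan B by $230

Loan A: at 8.10% the monthly rate is 0.0067500, so the payment is 54,000 × 0.0067500 / (1 − 1.0067500^−48) = $1,320.83.
Loan B: at 4.75% the monthly rate is 0.0039583, so the payment is 54,000 × 0.0039583 / (1 − 1.0039583^−48) = $1,237.48.
Over 12 months: Loan A costs 12 × $1,320.83 + $850.00 = $16,699.96; Loan B costs 12 × $1,237.48 + $1,620.00 = $16,469.76.
Loan B is cheaper by $16,699.96 − $16,469.76 = $230.20.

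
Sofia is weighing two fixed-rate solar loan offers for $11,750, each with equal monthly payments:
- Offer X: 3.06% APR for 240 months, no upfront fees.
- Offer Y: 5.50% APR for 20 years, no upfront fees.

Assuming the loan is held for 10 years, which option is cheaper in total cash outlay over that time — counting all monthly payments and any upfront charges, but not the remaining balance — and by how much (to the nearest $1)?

Offer X by $1,837

Offer X: monthly rate = 3.06%/12 = 0.0025500; payment = 11,750 × 0.0025500 / (1 − (1+0.0025500)^−240) = $65.52.
Offer Y: monthly rate = 5.5%/12 = 0.0045833; payment = 11,750 × 0.0045833 / (1 − (1+0.0045833)^−240) = $80.83.
Over 120 months: Offer X costs 120 × $65.52 = $7,862.40; Offer Y costs 120 × $80.83 = $9,699.60.
Offer X is cheaper by $9,699.60 − $7,862.40 = $1,837.20.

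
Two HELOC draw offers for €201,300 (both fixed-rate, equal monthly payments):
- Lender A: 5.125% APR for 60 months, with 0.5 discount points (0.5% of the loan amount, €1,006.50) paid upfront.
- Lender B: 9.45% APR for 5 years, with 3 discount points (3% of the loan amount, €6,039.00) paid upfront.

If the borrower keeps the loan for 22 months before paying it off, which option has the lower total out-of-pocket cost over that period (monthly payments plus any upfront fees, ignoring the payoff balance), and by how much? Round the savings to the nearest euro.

Lender A: at 5.125% the monthly rate is 0.0042708, so the payment is 201,300 × 0.0042708 / (1 − 1.0042708^−60) = €3,810.32.
Lender B: monthly rate = 9.45%/12 = 0.0078750; payment = 201,300 × 0.0078750 / (1 − (1+0.0078750)^−60) = €4,222.76.
Over 22 months: Lender A costs 22 × €3,810.32 + €1,006.50 = €84,833.54; Lender B costs 22 × €4,222.76 + €6,039.00 = €98,939.72.
Lender A is cheaper by €98,939.72 − €84,833.54 = €14,106.18.

Lender A by €14,106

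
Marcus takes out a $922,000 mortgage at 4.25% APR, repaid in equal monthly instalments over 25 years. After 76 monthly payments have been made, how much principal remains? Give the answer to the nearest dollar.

$771,480

With monthly rate i = 4.25%/12 = 0.0035417, the balance after k of n payments is P · [(1+i)^n − (1+i)^k] / [(1+i)^n − 1].
(1+0.0035417)^300 = 2.88816953 and (1+0.0035417)^76 = 1.30825101, so the balance is 922,000 × (2.88816953 − 1.30825101) / (2.88816953 − 1) = $771,479.92.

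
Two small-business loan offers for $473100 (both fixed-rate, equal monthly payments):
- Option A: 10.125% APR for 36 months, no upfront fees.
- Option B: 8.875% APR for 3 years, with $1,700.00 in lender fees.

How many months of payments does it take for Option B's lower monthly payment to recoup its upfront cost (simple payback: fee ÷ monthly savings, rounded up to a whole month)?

Option A: at 10.125% the monthly rate is 0.0084375, so the payment is 473,100 × 0.0084375 / (1 − 1.0084375^−36) = $15,293.39.
Option B: monthly rate = 8.875%/12 = 0.0073958; payment = 473,100 × 0.0073958 / (1 − (1+0.0073958)^−36) = $15,016.95.
Monthly savings = $15,293.39 − $15,016.95 = $276.44.
Break-even = $1,700.00 / $276.44 = 6.15 → 7 months.

7 months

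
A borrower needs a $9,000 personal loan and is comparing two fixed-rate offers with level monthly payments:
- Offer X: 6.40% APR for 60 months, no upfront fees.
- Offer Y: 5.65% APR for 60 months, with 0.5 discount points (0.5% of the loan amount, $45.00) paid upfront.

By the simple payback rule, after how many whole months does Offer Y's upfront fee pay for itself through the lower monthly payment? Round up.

Offer X: at 6.40% the monthly rate is 0.0053333, so the payment is 9,000 × 0.0053333 / (1 − 1.0053333^−60) = $175.67.
Offer Y: monthly rate = 5.65%/12 = 0.0047083; payment = 9,000 × 0.0047083 / (1 − (1+0.0047083)^−60) = $172.53.
Monthly savings = $175.67 − $172.53 = $3.14.
Break-even = $45.00 / $3.14 = 14.33 → 15 months.

15 months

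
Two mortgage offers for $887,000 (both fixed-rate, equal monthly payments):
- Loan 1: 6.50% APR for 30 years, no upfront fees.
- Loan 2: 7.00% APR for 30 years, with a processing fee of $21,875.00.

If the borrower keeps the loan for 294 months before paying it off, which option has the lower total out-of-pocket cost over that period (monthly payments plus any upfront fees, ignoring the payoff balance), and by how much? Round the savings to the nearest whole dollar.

Loan 1 by $108,543

Loan 1: monthly rate = 6.5%/12 = 0.0054167; payment = 887,000 × 0.0054167 / (1 − (1+0.0054167)^−360) = $5,606.44.
Loan 2: monthly rate = 7%/12 = 0.0058333; payment = 887,000 × 0.0058333 / (1 − (1+0.0058333)^−360) = $5,901.23.
Over 294 months: Loan 1 costs 294 × $5,606.44 = $1,648,293.36; Loan 2 costs 294 × $5,901.23 + $21,875.00 = $1,756,836.62.
Loan 1 is cheaper by $1,756,836.62 − $1,648,293.36 = $108,543.26.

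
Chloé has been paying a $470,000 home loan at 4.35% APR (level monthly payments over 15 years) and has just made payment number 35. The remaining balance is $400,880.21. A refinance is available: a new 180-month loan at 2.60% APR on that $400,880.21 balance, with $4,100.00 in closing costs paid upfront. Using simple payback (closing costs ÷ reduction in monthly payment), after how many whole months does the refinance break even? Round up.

Current payment = 470,000 × 4.35%/12 / (1 − (1+0.0036250)^−180) = $3,559.54.
Refinanced payment = 400,880.21 × 0.0021667 / (1 − (1+0.0021667)^−180) = $2,691.94.
Monthly savings = $3,559.54 − $2,691.94 = $867.60.
Break-even = $4,100.00 / $867.60 = 4.73 → 5 months.

5 months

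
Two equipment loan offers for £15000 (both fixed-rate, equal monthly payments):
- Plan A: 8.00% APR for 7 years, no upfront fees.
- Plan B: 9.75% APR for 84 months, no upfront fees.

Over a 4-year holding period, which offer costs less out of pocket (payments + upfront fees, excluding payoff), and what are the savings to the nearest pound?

Plan A by £638

Plan A: at 8.00% the monthly rate is 0.0066667, so the payment is 15,000 × 0.0066667 / (1 − 1.0066667^−84) = £233.79.
Plan B: monthly rate = 9.75%/12 = 0.0081250; payment = 15,000 × 0.0081250 / (1 − (1+0.0081250)^−84) = £247.08.
Over 48 months: Plan A costs 48 × £233.79 = £11,221.92; Plan B costs 48 × £247.08 = £11,859.84.
Plan A is cheaper by £11,859.84 − £11,221.92 = £637.92.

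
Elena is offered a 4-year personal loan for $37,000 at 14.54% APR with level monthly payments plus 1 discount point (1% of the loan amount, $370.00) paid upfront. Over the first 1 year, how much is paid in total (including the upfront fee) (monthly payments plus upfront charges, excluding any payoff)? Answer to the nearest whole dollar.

Monthly rate = 14.54%/12 = 0.0121167; payment = 37,000 × 0.0121167 / (1 − (1+0.0121167)^−48) = $1,021.13.
Total outlay = 12 × $1,021.13 + $370.00 = $12,623.56.

$12,624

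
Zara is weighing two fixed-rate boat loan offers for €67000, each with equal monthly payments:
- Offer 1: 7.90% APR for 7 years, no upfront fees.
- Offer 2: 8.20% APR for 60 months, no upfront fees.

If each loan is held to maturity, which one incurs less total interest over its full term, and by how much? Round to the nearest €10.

Offer 1: at 7.90% the monthly rate is 0.0065833, so the payment is 67,000 × 0.0065833 / (1 − 1.0065833^−84) = €1,040.94.
Total interest on Offer 1 = 84 × €1,040.94 − €67,000 = €20,438.96.
Offer 2: at 8.20% the monthly rate is 0.0068333, so the payment is 67,000 × 0.0068333 / (1 − 1.0068333^−60) = €1,364.94.
Total interest on Offer 2 = 60 × €1,364.94 − €67,000 = €14,896.40.
Offer 2 is lower by €5,542.56.

Offer 2 by €5,540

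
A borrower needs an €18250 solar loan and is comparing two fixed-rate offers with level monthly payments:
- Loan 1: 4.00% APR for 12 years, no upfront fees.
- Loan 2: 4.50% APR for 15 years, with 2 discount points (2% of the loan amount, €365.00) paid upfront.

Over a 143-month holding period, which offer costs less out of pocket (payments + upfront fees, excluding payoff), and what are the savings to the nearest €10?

Loan 2 by €2,520

Loan 1: at 4.00% the monthly rate is 0.0033333, so the payment is 18,250 × 0.0033333 / (1 − 1.0033333^−144) = €159.78.
Loan 2: monthly rate = 4.5%/12 = 0.0037500; payment = 18,250 × 0.0037500 / (1 − (1+0.0037500)^−180) = €139.61.
Over 143 months: Loan 1 costs 143 × €159.78 = €22,848.54; Loan 2 costs 143 × €139.61 + €365.00 = €20,329.23.
Loan 2 is cheaper by €22,848.54 − €20,329.23 = €2,519.31.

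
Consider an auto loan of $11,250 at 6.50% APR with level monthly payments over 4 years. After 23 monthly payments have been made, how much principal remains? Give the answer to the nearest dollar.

With monthly rate i = 6.5%/12 = 0.0054167, the balance after k of n payments is P · [(1+i)^n − (1+i)^k] / [(1+i)^n − 1].
(1+0.0054167)^48 = 1.29602044 and (1+0.0054167)^23 = 1.13229566, so the balance is 11,250 × (1.29602044 − 1.13229566) / (1.29602044 − 1) = $6,222.22.

$6,222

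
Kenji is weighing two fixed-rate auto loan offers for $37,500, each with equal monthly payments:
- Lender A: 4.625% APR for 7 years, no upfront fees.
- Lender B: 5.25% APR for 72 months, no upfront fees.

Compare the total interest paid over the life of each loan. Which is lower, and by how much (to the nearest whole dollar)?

Lender B by $172

Lender A: monthly rate = 4.625%/12 = 0.0038542; payment = 37,500 × 0.0038542 / (1 − (1+0.0038542)^−84) = $523.44.
Total interest on Lender A = 84 × $523.44 − $37,500 = $6,468.96.
Lender B: at 5.25% the monthly rate is 0.0043750, so the payment is 37,500 × 0.0043750 / (1 − 1.0043750^−72) = $608.29.
Total interest on Lender B = 72 × $608.29 − $37,500 = $6,296.88.
Lender B is lower by $172.08.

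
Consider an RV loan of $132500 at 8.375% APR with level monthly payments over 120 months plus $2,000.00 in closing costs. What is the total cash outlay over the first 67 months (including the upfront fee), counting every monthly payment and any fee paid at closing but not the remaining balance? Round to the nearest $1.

Monthly rate = 8.375%/12 = 0.0069792; payment = 132,500 × 0.0069792 / (1 − (1+0.0069792)^−120) = $1,633.97.
Total outlay = 67 × $1,633.97 + $2,000.00 = $111,475.99.

$111,476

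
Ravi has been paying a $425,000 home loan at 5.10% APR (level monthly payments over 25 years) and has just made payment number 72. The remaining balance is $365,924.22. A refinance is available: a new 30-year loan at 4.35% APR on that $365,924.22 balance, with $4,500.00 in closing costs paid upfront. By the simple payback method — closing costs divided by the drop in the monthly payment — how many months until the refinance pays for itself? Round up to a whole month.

7 months

Current payment = 425,000 × 5.1%/12 / (1 − (1+0.0042500)^−300) = $2,509.33.
Refinanced payment = 365,924.22 × 0.0036250 / (1 − (1+0.0036250)^−360) = $1,821.61.
Monthly savings = $2,509.33 − $1,821.61 = $687.72.
Break-even = $4,500.00 / $687.72 = 6.54 → 7 months.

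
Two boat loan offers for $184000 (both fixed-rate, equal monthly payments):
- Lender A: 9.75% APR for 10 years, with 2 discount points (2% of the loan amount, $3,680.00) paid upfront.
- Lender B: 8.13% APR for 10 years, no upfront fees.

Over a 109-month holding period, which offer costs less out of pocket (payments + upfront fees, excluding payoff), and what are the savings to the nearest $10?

Lender A: at 9.75% the monthly rate is 0.0081250, so the payment is 184,000 × 0.0081250 / (1 − 1.0081250^−120) = $2,406.17.
Lender B: monthly rate = 8.13%/12 = 0.0067750; payment = 184,000 × 0.0067750 / (1 − (1+0.0067750)^−120) = $2,245.09.
Over 109 months: Lender A costs 109 × $2,406.17 + $3,680.00 = $265,952.53; Lender B costs 109 × $2,245.09 = $244,714.81.
Lender B is cheaper by $265,952.53 − $244,714.81 = $21,237.72.

Lender B by $21,240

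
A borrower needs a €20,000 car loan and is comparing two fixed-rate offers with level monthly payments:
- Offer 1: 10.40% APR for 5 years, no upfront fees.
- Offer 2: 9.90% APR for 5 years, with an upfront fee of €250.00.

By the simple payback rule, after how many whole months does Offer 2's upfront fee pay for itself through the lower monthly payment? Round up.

51 months

Offer 1: monthly rate = 10.4%/12 = 0.0086667; payment = 20,000 × 0.0086667 / (1 − (1+0.0086667)^−60) = €428.89.
Offer 2: at 9.90% the monthly rate is 0.0082500, so the payment is 20,000 × 0.0082500 / (1 − 1.0082500^−60) = €423.96.
Monthly savings = €428.89 − €423.96 = €4.93.
Break-even = €250.00 / €4.93 = 50.71 → 51 months.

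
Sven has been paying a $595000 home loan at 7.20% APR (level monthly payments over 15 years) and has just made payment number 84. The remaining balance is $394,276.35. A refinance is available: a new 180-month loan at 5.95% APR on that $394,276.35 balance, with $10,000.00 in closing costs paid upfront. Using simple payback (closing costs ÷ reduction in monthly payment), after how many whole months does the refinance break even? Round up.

5 months

Current payment = 595,000 × 7.2%/12 / (1 − (1+0.0060000)^−180) = $5,414.78.
Refinanced payment = 394,276.35 × 0.0049583 / (1 − (1+0.0049583)^−180) = $3,316.49.
Monthly savings = $5,414.78 − $3,316.49 = $2,098.29.
Break-even = $10,000.00 / $2,098.29 = 4.77 → 5 months.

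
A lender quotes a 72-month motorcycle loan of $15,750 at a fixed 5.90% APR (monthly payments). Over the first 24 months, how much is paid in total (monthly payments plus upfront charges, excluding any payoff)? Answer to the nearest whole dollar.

At 5.90% the monthly rate is 0.0049167, so the payment is 15,750 × 0.0049167 / (1 − 1.0049167^−72) = $260.28.
Total outlay = 24 × $260.28 = $6,246.72.

$6,247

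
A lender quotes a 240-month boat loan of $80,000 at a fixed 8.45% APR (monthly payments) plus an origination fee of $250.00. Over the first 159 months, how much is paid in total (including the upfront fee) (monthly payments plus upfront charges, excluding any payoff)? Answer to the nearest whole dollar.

$110,235

Monthly rate = 8.45%/12 = 0.0070417; payment = 80,000 × 0.0070417 / (1 − (1+0.0070417)^−240) = $691.73.
Total outlay = 159 × $691.73 + $250.00 = $110,235.07.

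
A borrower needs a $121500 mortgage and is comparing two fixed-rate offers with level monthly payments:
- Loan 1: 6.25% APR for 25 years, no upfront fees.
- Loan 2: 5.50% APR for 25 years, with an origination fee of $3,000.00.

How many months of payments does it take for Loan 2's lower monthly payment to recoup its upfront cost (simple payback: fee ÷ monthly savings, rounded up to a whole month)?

Loan 1: at 6.25% the monthly rate is 0.0052083, so the payment is 121,500 × 0.0052083 / (1 − 1.0052083^−300) = $801.50.
Loan 2: at 5.50% the monthly rate is 0.0045833, so the payment is 121,500 × 0.0045833 / (1 − 1.0045833^−300) = $746.12.
Monthly savings = $801.50 − $746.12 = $55.38.
Break-even = $3,000.00 / $55.38 = 54.17 → 55 months.

55 months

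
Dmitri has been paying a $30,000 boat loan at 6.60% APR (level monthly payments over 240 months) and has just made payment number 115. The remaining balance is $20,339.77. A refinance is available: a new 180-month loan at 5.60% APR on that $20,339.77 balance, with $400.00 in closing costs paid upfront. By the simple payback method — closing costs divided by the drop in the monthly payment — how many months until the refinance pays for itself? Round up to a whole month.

7 months

Current payment = 30,000 × 6.6%/12 / (1 − (1+0.0055000)^−240) = $225.44.
Refinanced payment = 20,339.77 × 0.0046667 / (1 − (1+0.0046667)^−180) = $167.27.
Monthly savings = $225.44 − $167.27 = $58.17.
Break-even = $400.00 / $58.17 = 6.88 → 7 months.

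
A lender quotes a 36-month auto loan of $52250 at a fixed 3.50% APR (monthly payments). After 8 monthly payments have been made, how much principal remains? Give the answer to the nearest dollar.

With monthly rate i = 3.5%/12 = 0.0029167, the balance after k of n payments is P · [(1+i)^n − (1+i)^k] / [(1+i)^n − 1].
(1+0.0029167)^36 = 1.11054088 and (1+0.0029167)^8 = 1.02357292, so the balance is 52,250 × (1.11054088 − 1.02357292) / (1.11054088 − 1) = $41,107.65.

$41,108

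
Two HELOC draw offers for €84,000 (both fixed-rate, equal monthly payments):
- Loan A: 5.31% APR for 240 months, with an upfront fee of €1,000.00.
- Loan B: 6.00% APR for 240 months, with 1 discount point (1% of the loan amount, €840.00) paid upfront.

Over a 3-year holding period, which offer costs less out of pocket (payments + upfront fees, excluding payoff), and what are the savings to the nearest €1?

Loan A: at 5.31% the monthly rate is 0.0044250, so the payment is 84,000 × 0.0044250 / (1 − 1.0044250^−240) = €568.85.
Loan B: at 6.00% the monthly rate is 0.0050000, so the payment is 84,000 × 0.0050000 / (1 − 1.0050000^−240) = €601.80.
Over 36 months: Loan A costs 36 × €568.85 + €1,000.00 = €21,478.60; Loan B costs 36 × €601.80 + €840.00 = €22,504.80.
Loan A is cheaper by €22,504.80 − €21,478.60 = €1,026.20.

Loan A by €1,026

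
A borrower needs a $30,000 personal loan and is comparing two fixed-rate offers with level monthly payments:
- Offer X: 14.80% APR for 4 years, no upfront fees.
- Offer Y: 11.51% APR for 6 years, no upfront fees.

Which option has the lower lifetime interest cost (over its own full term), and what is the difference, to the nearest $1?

Offer X: at 14.80% the monthly rate is 0.0123333, so the payment is 30,000 × 0.0123333 / (1 − 1.0123333^−48) = $831.88.
Total interest on Offer X = 48 × $831.88 − $30,000 = $9,930.24.
Offer Y: monthly rate = 11.51%/12 = 0.0095917; payment = 30,000 × 0.0095917 / (1 − (1+0.0095917)^−72) = $578.89.
Total interest on Offer Y = 72 × $578.89 − $30,000 = $11,680.08.
Offer X is lower by $1,749.84.

Offer X by $1,750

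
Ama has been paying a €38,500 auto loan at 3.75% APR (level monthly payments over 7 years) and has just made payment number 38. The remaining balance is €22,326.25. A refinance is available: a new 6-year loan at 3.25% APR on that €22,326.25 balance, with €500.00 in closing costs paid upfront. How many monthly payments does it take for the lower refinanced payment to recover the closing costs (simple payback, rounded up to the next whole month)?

Current payment = 38,500 × 3.75%/12 / (1 − (1+0.0031250)^−84) = €521.83.
Refinanced payment = 22,326.25 × 0.0027083 / (1 − (1+0.0027083)^−72) = €341.72.
Monthly savings = €521.83 − €341.72 = €180.11.
Break-even = €500.00 / €180.11 = 2.78 → 3 months.

3 months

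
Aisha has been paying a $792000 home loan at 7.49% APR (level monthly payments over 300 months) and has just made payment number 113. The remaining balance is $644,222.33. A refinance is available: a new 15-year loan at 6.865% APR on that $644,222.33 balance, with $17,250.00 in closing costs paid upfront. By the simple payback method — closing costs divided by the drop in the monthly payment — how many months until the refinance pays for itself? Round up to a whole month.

Current payment = 792,000 × 7.49%/12 / (1 − (1+0.0062417)^−300) = $5,847.66.
Refinanced payment = 644,222.33 × 0.0057208 / (1 − (1+0.0057208)^−180) = $5,741.94.
Monthly savings = $5,847.66 − $5,741.94 = $105.72.
Break-even = $17,250.00 / $105.72 = 163.17 → 164 months.

164 months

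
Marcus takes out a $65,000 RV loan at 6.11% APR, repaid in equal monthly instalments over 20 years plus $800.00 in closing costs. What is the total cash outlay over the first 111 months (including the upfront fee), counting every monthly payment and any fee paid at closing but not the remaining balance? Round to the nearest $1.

Monthly rate = 6.11%/12 = 0.0050917; payment = 65,000 × 0.0050917 / (1 − (1+0.0050917)^−240) = $469.81.
Total outlay = 111 × $469.81 + $800.00 = $52,948.91.

$52,949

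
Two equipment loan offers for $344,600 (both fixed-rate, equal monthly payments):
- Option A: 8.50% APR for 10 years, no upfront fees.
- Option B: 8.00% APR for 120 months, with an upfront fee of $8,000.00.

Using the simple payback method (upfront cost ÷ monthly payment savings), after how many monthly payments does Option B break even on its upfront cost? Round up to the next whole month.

Option A: monthly rate = 8.5%/12 = 0.0070833; payment = 344,600 × 0.0070833 / (1 − (1+0.0070833)^−120) = $4,272.55.
Option B: at 8.00% the monthly rate is 0.0066667, so the payment is 344,600 × 0.0066667 / (1 − 1.0066667^−120) = $4,180.95.
Monthly savings = $4,272.55 − $4,180.95 = $91.60.
Break-even = $8,000.00 / $91.60 = 87.34 → 88 months.

88 months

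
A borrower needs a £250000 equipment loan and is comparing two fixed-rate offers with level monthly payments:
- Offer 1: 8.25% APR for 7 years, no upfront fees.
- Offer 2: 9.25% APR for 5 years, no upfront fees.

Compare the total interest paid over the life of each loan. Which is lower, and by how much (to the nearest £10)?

Offer 2 by £16,730

Offer 1: at 8.25% the monthly rate is 0.0068750, so the payment is 250,000 × 0.0068750 / (1 − 1.0068750^−84) = £3,927.76.
Total interest on Offer 1 = 84 × £3,927.76 − £250,000 = £79,931.84.
Offer 2: at 9.25% the monthly rate is 0.0077083, so the payment is 250,000 × 0.0077083 / (1 − 1.0077083^−60) = £5,219.97.
Total interest on Offer 2 = 60 × £5,219.97 − £250,000 = £63,198.20.
Offer 2 is lower by £16,733.64.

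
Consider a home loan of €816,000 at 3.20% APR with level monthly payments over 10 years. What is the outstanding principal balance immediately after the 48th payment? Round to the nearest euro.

€520,497

With monthly rate i = 3.2%/12 = 0.0026667, the balance after k of n payments is P · [(1+i)^n − (1+i)^k] / [(1+i)^n − 1].
(1+0.0026667)^120 = 1.37654136 and (1+0.0026667)^48 = 1.13635939, so the balance is 816,000 × (1.37654136 − 1.13635939) / (1.37654136 − 1) = €520,496.57.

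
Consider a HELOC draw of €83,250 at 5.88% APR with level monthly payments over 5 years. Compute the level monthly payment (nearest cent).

€1,604.81

Monthly rate = 5.88%/12 = 0.0049000; payment = 83,250 × 0.0049000 / (1 − (1+0.0049000)^−60) = €1,604.81.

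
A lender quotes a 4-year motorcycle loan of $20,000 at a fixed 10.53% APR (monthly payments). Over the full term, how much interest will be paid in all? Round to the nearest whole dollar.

At 10.53% the monthly rate is 0.0087750, so the payment is 20,000 × 0.0087750 / (1 − 1.0087750^−48) = $512.36.
Total paid = 48 × $512.36 = $24,593.28; interest = $24,593.28 − $20,000 = $4,593.28.

$4,593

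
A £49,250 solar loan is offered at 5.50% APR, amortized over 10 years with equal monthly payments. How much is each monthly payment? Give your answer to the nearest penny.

£534.49

Monthly rate = 5.5%/12 = 0.0045833; payment = 49,250 × 0.0045833 / (1 − (1+0.0045833)^−120) = £534.49.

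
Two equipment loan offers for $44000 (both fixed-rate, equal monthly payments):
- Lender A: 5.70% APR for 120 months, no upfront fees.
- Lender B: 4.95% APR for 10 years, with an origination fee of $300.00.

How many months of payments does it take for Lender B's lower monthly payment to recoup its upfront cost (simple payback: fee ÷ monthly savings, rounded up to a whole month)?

19 months

Lender A: monthly rate = 5.7%/12 = 0.0047500; payment = 44,000 × 0.0047500 / (1 − (1+0.0047500)^−120) = $481.89.
Lender B: monthly rate = 4.95%/12 = 0.0041250; payment = 44,000 × 0.0041250 / (1 − (1+0.0041250)^−120) = $465.61.
Monthly savings = $481.89 − $465.61 = $16.28.
Break-even = $300.00 / $16.28 = 18.43 → 19 months.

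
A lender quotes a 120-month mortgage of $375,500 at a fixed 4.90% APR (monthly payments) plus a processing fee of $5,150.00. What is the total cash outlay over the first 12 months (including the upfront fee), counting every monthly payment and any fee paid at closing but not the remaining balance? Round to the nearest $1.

Monthly rate = 4.9%/12 = 0.0040833; payment = 375,500 × 0.0040833 / (1 − (1+0.0040833)^−120) = $3,964.43.
Total outlay = 12 × $3,964.43 + $5,150.00 = $52,723.16.

$52,723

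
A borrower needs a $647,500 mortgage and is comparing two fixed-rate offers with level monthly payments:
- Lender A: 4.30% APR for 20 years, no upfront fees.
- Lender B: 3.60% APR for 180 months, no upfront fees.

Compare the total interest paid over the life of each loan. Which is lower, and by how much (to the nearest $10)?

Lender B by $127,510

Lender A: at 4.30% the monthly rate is 0.0035833, so the payment is 647,500 × 0.0035833 / (1 − 1.0035833^−240) = $4,026.83.
Total interest on Lender A = 240 × $4,026.83 − $647,500 = $318,939.20.
Lender B: at 3.60% the monthly rate is 0.0030000, so the payment is 647,500 × 0.0030000 / (1 − 1.0030000^−180) = $4,660.73.
Total interest on Lender B = 180 × $4,660.73 − $647,500 = $191,431.40.
Lender B is lower by $127,507.80.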